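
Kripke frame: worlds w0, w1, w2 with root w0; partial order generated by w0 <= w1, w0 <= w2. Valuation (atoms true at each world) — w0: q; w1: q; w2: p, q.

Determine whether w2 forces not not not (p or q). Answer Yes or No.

No

w2 does not force not not not (p or q) since w2 is accessible from w2 and w2 forces not not (p or q).
w2 forces not not (p or q): no world accessible from w2 forces not (p or q).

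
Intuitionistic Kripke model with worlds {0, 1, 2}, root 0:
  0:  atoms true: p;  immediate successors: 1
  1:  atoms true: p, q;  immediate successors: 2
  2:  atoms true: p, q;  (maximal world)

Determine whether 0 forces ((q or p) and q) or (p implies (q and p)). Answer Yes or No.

No

0 does not force ((q or p) and q) or (p implies (q and p)): neither disjunct is forced at 0.
0 does not force (q or p) and q since 0 fails q.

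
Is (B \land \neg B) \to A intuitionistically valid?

Yes

This is an instance of ex falso quodlibet, which is intuitionistically derivable.
No world can force both B and \neg B, so the antecedent B \land \neg B is never forced and the implication holds vacuously at every world.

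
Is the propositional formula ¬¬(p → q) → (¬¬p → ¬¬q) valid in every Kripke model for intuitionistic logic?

Yes

This is the distribution of double negation over implication, which is intuitionistically derivable.
Assume ¬¬(p → q) and ¬¬p; suppose ¬q. Then p → q would give ¬p (by contraposition), contradicting ¬¬p; so ¬(p → q), contradicting ¬¬(p → q). Hence ¬¬q.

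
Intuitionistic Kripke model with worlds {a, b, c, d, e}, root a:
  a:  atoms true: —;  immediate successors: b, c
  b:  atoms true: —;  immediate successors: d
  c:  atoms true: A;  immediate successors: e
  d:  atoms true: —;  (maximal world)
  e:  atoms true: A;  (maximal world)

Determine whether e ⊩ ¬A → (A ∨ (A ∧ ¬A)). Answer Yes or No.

e ⊩ ¬A → (A ∨ (A ∧ ¬A)) vacuously: no world accessible from e forces the antecedent ¬A.

Yes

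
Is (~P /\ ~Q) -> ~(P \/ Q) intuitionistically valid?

Yes

This is a constructively valid De Morgan direction (conjunction of negations to negated disjunction), which is intuitionistically derivable.
If both ~P and ~Q hold at a world, no accessible world forces P or forces Q, so none forces P \/ Q.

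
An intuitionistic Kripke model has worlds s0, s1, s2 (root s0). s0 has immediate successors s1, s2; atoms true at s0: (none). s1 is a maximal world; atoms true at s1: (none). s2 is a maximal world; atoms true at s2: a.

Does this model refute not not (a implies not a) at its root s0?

s0 does not force not not (a implies not a) since s2 is accessible from s0 and s2 forces not (a implies not a).
s2 forces not (a implies not a): no world accessible from s2 forces a implies not a.
So the root s0 does not force not not (a implies not a); the model is a countermodel.

Yes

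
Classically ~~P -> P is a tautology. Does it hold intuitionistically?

No

This is double-negation elimination, which is not intuitionistically valid.
A Kripke countermodel: worlds 0, 1; order generated by 0 <= 1; atoms true at each world — 0:{}; 1:{P}.
0 ||-/- ~~P -> P: already at 0 itself, 0 ||- ~~P but 0 ||-/- P.
0 lacks atom P, so 0 ||-/- P.
So the root 0 does not force the formula.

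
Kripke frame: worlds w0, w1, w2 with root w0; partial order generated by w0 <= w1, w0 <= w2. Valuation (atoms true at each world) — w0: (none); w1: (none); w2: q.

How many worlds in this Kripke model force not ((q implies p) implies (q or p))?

1

w0: does not force it — w0 does not force not ((q implies p) implies (q or p)) since w2 is accessible from w0 and w2 forces (q implies p) implies (q or p).
w1: forces it.
w2: does not force it — w2 does not force not ((q implies p) implies (q or p)) since w2 is accessible from w2 and w2 forces (q implies p) implies (q or p).
Worlds forcing the formula: {w1}.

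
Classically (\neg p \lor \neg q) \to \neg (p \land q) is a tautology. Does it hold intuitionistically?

Yes

This is a constructively valid De Morgan direction (disjunction of negations to negated conjunction), which is intuitionistically derivable.
If \neg p holds at a world then no accessible world forces p, hence none forces p \land q; likewise for \neg q.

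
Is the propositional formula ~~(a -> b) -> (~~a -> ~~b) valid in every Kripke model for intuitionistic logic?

Yes

This is the distribution of double negation over implication, which is intuitionistically derivable.
Assume ~~(a -> b) and ~~a; suppose ~b. Then a -> b would give ~a (by contraposition), contradicting ~~a; so ~(a -> b), contradicting ~~(a -> b). Hence ~~b.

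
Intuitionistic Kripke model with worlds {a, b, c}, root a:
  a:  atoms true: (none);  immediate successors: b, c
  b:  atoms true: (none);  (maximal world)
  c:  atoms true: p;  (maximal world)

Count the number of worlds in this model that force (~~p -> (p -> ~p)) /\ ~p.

1

a: does not force it — a ||-/- (~~p -> (p -> ~p)) /\ ~p since a fails ~~p -> (p -> ~p).
b: forces it.
c: does not force it — c ||-/- (~~p -> (p -> ~p)) /\ ~p since c fails ~~p -> (p -> ~p).
Worlds forcing the formula: {b}.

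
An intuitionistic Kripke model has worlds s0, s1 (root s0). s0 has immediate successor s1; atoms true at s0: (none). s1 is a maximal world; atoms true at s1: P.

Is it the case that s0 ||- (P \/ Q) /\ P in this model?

No

s0 ||-/- (P \/ Q) /\ P since s0 fails P \/ Q.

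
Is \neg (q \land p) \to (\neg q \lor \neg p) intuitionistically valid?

This is the constructively invalid direction of De Morgan's law for conjunction, which is not intuitionistically valid.
A Kripke countermodel: worlds a, b, c; order generated by a \le b, a \le c; atoms true at each world — a:{}; b:{q}; c:{p}.
a \nVdash \neg (q \land p) \to (\neg q \lor \neg p): already at a itself, a \Vdash \neg (q \land p) but a \nVdash \neg q \lor \neg p.
a \nVdash \neg q \lor \neg p: neither disjunct is forced at a.
a \nVdash \neg q since b is accessible from a and b \Vdash q.
So the root a does not force the formula.

No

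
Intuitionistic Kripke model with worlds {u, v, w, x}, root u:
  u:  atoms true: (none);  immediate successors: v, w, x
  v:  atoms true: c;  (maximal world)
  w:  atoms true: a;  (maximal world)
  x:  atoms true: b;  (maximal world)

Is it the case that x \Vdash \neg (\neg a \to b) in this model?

x \nVdash \neg (\neg a \to b) since x is accessible from x and x \Vdash \neg a \to b.
x \Vdash \neg a \to b: every world accessible from x that forces \neg a (namely x) also forces b.

No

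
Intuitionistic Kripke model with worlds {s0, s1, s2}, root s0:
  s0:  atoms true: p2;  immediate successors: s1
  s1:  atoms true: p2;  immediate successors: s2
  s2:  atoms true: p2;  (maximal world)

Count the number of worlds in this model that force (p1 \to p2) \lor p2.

s0: forces it.
s1: forces it.
s2: forces it.
Worlds forcing the formula: {s0, s1, s2}.

3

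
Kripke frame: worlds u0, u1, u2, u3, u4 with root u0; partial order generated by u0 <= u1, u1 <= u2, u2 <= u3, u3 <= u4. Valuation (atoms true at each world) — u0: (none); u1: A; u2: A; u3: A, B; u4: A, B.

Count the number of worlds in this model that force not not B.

u0: forces it.
u1: forces it.
u2: forces it.
u3: forces it.
u4: forces it.
Worlds forcing the formula: {u0, u1, u2, u3, u4}.

5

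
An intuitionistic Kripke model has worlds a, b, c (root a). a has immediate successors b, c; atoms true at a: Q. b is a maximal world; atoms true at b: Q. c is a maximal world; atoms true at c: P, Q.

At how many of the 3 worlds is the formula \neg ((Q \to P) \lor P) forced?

a: does not force it — a \nVdash \neg ((Q \to P) \lor P) since c is accessible from a and c \Vdash (Q \to P) \lor P.
b: forces it.
c: does not force it — c \nVdash \neg ((Q \to P) \lor P) since c is accessible from c and c \Vdash (Q \to P) \lor P.
Worlds forcing the formula: {b}.

1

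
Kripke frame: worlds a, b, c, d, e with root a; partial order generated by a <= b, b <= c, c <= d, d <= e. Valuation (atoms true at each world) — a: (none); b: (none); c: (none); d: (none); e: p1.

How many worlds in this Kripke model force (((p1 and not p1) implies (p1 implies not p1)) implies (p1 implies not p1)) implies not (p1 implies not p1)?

a: forces it.
b: forces it.
c: forces it.
d: forces it.
e: forces it.
Worlds forcing the formula: {a, b, c, d, e}.

5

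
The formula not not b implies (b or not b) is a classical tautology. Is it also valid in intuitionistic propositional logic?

This is a variant of double-negation elimination (deriving excluded middle from double negation), which is not intuitionistically valid.
A Kripke countermodel: worlds w0, w1; order generated by w0 <= w1; atoms true at each world — w0:{}; w1:{b}.
w0 does not force not not b implies (b or not b): already at w0 itself, w0 forces not not b but w0 does not force b or not b.
w0 does not force b or not b: neither disjunct is forced at w0.
w0 lacks atom b, so w0 does not force b.
So the root w0 does not force the formula.

No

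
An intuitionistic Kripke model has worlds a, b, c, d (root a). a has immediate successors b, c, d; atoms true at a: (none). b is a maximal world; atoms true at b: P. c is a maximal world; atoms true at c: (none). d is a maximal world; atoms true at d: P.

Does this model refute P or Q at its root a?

a does not force P or Q: neither disjunct is forced at a.
a lacks atom P, so a does not force P.
So the root a does not force P or Q; the model is a countermodel.

Yes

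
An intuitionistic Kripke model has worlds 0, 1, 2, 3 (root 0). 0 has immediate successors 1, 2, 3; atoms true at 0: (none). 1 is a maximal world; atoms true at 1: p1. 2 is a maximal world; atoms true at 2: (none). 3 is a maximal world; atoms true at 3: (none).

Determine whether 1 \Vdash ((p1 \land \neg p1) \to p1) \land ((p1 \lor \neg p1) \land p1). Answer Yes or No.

1 \Vdash ((p1 \land \neg p1) \to p1) \land ((p1 \lor \neg p1) \land p1) since 1 forces both conjuncts.

Yes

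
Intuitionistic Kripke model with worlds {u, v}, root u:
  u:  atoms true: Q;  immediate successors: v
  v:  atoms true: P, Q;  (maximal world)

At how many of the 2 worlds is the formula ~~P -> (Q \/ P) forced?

2

u: forces it.
v: forces it.
Worlds forcing the formula: {u, v}.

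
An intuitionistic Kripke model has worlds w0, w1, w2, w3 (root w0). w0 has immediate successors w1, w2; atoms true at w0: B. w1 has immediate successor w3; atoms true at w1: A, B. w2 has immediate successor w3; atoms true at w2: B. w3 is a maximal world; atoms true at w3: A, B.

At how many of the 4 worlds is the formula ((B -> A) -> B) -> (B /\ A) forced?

w0: does not force it — w0 ||-/- ((B -> A) -> B) -> (B /\ A): already at w0 itself, w0 ||- (B -> A) -> B but w0 ||-/- B /\ A.
w1: forces it.
w2: does not force it.
w3: forces it.
Worlds forcing the formula: {w1, w3}.

2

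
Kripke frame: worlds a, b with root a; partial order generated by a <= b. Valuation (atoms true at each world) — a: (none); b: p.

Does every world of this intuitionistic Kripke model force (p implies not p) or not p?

Not every world: a does not force (p implies not p) or not p.
a does not force (p implies not p) or not p: neither disjunct is forced at a.
a does not force p implies not p: at the accessible world b, b forces p but b does not force not p.
b does not force not p since b is accessible from b and b forces p.

No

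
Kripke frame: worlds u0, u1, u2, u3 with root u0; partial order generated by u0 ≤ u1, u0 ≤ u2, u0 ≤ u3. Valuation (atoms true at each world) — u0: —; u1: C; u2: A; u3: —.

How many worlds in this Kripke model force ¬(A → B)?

1

u0: does not force it — u0 ⊮ ¬(A → B) since u1 is accessible from u0 and u1 ⊩ A → B.
u1: does not force it — u1 ⊮ ¬(A → B) since u1 is accessible from u1 and u1 ⊩ A → B.
u2: forces it.
u3: does not force it — u3 ⊮ ¬(A → B) since u3 is accessible from u3 and u3 ⊩ A → B.
Worlds forcing the formula: {u2}.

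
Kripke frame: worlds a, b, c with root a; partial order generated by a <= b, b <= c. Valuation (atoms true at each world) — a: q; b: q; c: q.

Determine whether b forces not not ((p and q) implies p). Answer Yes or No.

Yes

b forces not not ((p and q) implies p): no world accessible from b forces not ((p and q) implies p).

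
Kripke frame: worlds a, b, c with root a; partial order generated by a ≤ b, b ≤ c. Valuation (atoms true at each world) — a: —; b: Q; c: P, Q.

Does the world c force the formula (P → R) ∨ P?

c ⊩ (P → R) ∨ P via the disjunct P.

Yes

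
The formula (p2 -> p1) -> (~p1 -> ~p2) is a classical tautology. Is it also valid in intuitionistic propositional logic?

Yes

This is the forward direction of contraposition, which is intuitionistically derivable.
Assume p2 -> p1 and ~p1. If p2 held then p1 would follow, contradicting ~p1; so ~p2.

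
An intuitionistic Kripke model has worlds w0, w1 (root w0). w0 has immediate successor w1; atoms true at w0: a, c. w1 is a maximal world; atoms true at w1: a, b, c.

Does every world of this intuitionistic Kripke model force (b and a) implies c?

Yes

w0 forces (b and a) implies c: every world accessible from w0 that forces b and a (namely w1) also forces c.
Since the root w0 forces (b and a) implies c and forcing is persistent (monotone upward), every world forces it.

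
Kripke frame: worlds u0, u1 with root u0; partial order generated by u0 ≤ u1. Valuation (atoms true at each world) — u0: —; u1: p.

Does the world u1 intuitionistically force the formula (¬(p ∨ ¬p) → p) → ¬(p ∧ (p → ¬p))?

Yes

u1 ⊩ (¬(p ∨ ¬p) → p) → ¬(p ∧ (p → ¬p)): every world accessible from u1 that forces ¬(p ∨ ¬p) → p (namely u1) also forces ¬(p ∧ (p → ¬p)).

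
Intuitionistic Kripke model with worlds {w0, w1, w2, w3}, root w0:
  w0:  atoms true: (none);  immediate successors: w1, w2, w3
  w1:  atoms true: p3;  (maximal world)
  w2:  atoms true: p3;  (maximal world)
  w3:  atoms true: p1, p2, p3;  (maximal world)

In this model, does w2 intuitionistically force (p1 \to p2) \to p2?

No

w2 \nVdash (p1 \to p2) \to p2: already at w2 itself, w2 \Vdash p1 \to p2 but w2 \nVdash p2.
w2 lacks atom p2, so w2 \nVdash p2.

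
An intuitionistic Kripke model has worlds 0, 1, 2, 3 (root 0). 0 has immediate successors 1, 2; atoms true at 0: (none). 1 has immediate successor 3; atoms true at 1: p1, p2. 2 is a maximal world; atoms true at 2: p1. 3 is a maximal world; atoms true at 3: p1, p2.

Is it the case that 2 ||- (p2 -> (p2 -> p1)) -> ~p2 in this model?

2 ||- (p2 -> (p2 -> p1)) -> ~p2: every world accessible from 2 that forces p2 -> (p2 -> p1) (namely 2) also forces ~p2.

Yes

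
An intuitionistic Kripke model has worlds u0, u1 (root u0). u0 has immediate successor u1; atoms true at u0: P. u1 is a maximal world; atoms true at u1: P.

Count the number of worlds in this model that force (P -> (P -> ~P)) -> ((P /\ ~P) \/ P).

2

u0: forces it.
u1: forces it.
Worlds forcing the formula: {u0, u1}.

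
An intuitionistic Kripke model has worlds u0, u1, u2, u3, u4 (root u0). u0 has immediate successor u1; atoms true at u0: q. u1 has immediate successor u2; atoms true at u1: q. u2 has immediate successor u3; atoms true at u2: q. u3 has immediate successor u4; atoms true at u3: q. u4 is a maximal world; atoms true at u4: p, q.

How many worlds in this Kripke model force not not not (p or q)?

u0: does not force it — u0 does not force not not not (p or q) since u0 is accessible from u0 and u0 forces not not (p or q).
u1: does not force it — u1 does not force not not not (p or q) since u1 is accessible from u1 and u1 forces not not (p or q).
u2: does not force it.
u3: does not force it.
u4: does not force it.
Worlds forcing the formula: { }.

0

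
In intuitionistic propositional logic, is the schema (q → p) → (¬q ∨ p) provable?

No

This is the material-implication-as-disjunction principle, which is not intuitionistically valid.
A Kripke countermodel: worlds a, b; order generated by a ≤ b; atoms true at each world — a:{}; b:{p,q}.
a ⊮ (q → p) → (¬q ∨ p): already at a itself, a ⊩ q → p but a ⊮ ¬q ∨ p.
a ⊮ ¬q ∨ p: neither disjunct is forced at a.
a ⊮ ¬q since b is accessible from a and b ⊩ q.
So the root a does not force the formula.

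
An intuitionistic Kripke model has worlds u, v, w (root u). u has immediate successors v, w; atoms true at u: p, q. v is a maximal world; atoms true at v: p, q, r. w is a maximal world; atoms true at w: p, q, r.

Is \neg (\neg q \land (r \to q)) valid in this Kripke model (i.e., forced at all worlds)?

u \Vdash \neg (\neg q \land (r \to q)): no world accessible from u forces \neg q \land (r \to q).
Since the root u forces \neg (\neg q \land (r \to q)) and forcing is persistent (monotone upward), every world forces it.

Yes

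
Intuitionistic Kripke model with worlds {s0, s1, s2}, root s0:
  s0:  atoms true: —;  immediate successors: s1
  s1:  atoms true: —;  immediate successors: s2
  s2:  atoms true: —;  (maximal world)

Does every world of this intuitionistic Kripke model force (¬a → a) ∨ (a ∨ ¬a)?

Yes

s0 ⊩ (¬a → a) ∨ (a ∨ ¬a) via the disjunct a ∨ ¬a.
Since the root s0 forces (¬a → a) ∨ (a ∨ ¬a) and forcing is persistent (monotone upward), every world forces it.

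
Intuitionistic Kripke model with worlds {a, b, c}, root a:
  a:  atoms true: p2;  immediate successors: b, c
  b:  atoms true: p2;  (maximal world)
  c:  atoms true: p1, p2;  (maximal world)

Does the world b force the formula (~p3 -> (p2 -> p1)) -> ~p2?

Yes

b ||- (~p3 -> (p2 -> p1)) -> ~p2 vacuously: no world accessible from b forces the antecedent ~p3 -> (p2 -> p1).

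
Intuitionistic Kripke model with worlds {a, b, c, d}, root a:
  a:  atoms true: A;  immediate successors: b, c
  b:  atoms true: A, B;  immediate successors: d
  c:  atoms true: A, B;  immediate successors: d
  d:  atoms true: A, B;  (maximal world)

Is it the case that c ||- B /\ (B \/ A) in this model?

c ||- B /\ (B \/ A) since c forces both conjuncts.

Yes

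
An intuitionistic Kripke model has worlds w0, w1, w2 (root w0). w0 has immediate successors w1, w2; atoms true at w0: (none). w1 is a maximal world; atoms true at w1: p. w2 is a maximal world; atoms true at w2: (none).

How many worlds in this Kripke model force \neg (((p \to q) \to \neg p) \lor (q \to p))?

0

w0: does not force it — w0 \nVdash \neg (((p \to q) \to \neg p) \lor (q \to p)) since w0 is accessible from w0 and w0 \Vdash ((p \to q) \to \neg p) \lor (q \to p).
w1: does not force it — w1 \nVdash \neg (((p \to q) \to \neg p) \lor (q \to p)) since w1 is accessible from w1 and w1 \Vdash ((p \to q) \to \neg p) \lor (q \to p).
w2: does not force it.
Worlds forcing the formula: { }.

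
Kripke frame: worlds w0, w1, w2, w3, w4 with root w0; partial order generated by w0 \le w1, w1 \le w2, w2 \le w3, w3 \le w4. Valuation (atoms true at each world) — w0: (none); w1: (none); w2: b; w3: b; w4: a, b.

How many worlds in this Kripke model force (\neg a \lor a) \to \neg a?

w0: does not force it — w0 \nVdash (\neg a \lor a) \to \neg a: at the accessible world w4, w4 \Vdash \neg a \lor a but w4 \nVdash \neg a.
w1: does not force it — w1 \nVdash (\neg a \lor a) \to \neg a: at the accessible world w4, w4 \Vdash \neg a \lor a but w4 \nVdash \neg a.
w2: does not force it — w2 \nVdash (\neg a \lor a) \to \neg a: at the accessible world w4, w4 \Vdash \neg a \lor a but w4 \nVdash \neg a.
w3: does not force it.
w4: does not force it.
Worlds forcing the formula: { }.

0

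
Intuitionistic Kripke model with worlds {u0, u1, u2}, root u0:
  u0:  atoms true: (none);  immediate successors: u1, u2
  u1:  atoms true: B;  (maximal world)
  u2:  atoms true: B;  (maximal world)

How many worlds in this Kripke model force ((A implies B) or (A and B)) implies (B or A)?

u0: does not force it — u0 does not force ((A implies B) or (A and B)) implies (B or A): already at u0 itself, u0 forces (A implies B) or (A and B) but u0 does not force B or A.
u1: forces it.
u2: forces it.
Worlds forcing the formula: {u1, u2}.

2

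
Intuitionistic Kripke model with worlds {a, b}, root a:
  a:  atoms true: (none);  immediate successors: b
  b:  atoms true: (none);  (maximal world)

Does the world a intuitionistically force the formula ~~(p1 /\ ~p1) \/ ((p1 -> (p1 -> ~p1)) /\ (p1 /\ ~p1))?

No

a ||-/- ~~(p1 /\ ~p1) \/ ((p1 -> (p1 -> ~p1)) /\ (p1 /\ ~p1)): neither disjunct is forced at a.
a ||-/- ~~(p1 /\ ~p1) since a is accessible from a and a ||- ~(p1 /\ ~p1).
a ||- ~(p1 /\ ~p1): no world accessible from a forces p1 /\ ~p1.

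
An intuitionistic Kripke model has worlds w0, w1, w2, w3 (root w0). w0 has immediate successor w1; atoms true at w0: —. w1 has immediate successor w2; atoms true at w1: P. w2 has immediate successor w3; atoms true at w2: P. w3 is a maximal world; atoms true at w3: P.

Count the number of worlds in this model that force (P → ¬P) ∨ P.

3

w0: does not force it — w0 ⊮ (P → ¬P) ∨ P: neither disjunct is forced at w0.
w1: forces it.
w2: forces it.
w3: forces it.
Worlds forcing the formula: {w1, w2, w3}.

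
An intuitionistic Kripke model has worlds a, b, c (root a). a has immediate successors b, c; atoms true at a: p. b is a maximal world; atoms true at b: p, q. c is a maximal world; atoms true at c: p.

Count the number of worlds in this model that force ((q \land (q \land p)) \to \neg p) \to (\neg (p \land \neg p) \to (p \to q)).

1

a: does not force it — a \nVdash ((q \land (q \land p)) \to \neg p) \to (\neg (p \land \neg p) \to (p \to q)): at the accessible world c, c \Vdash (q \land (q \land p)) \to \neg p but c \nVdash \neg (p \land \neg p) \to (p \to q).
b: forces it.
c: does not force it.
Worlds forcing the formula: {b}.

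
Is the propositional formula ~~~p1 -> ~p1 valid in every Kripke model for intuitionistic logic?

Yes

This is triple-negation reduction, which is intuitionistically derivable.
Assume ~~~p1 and suppose p1. Then ~~p1 (double-negation introduction), contradicting ~~~p1. So ~p1.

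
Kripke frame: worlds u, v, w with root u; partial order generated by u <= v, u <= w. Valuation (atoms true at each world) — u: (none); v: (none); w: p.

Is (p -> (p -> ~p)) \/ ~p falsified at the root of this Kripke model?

Yes

u ||-/- (p -> (p -> ~p)) \/ ~p: neither disjunct is forced at u.
u ||-/- p -> (p -> ~p): at the accessible world w, w ||- p but w ||-/- p -> ~p.
w ||-/- p -> ~p: already at w itself, w ||- p but w ||-/- ~p.
w ||-/- ~p since w is accessible from w and w ||- p.
So the root u does not force (p -> (p -> ~p)) \/ ~p; the model is a countermodel.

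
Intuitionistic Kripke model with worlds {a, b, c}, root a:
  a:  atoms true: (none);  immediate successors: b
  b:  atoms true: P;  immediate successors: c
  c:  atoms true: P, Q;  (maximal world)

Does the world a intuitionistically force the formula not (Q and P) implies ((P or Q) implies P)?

Yes

a forces not (Q and P) implies ((P or Q) implies P) vacuously: no world accessible from a forces the antecedent not (Q and P).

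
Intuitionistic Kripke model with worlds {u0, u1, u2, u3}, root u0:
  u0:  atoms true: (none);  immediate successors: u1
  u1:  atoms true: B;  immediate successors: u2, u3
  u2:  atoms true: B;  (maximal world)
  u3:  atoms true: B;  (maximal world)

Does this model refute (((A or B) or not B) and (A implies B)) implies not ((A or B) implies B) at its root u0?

Yes

u0 does not force (((A or B) or not B) and (A implies B)) implies not ((A or B) implies B): at the accessible world u1, u1 forces ((A or B) or not B) and (A implies B) but u1 does not force not ((A or B) implies B).
u1 does not force not ((A or B) implies B) since u1 is accessible from u1 and u1 forces (A or B) implies B.
u1 forces (A or B) implies B: every world accessible from u1 that forces A or B (namely u1, u2, u3) also forces B.
So the root u0 does not force (((A or B) or not B) and (A implies B)) implies not ((A or B) implies B); the model is a countermodel.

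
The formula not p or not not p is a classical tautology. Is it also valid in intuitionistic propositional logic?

No

This is the weak law of excluded middle, which is not intuitionistically valid.
A Kripke countermodel: worlds 0, 1, 2; order generated by 0 <= 1, 0 <= 2; atoms true at each world — 0:{}; 1:{p}; 2:{}.
0 does not force not p or not not p: neither disjunct is forced at 0.
0 does not force not p since 1 is accessible from 0 and 1 forces p.
So the root 0 does not force the formula.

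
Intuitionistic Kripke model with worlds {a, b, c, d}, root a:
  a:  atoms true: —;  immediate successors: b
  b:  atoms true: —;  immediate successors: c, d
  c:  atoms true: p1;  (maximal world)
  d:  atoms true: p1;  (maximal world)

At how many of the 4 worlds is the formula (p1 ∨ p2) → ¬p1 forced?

a: does not force it — a ⊮ (p1 ∨ p2) → ¬p1: at the accessible world c, c ⊩ p1 ∨ p2 but c ⊮ ¬p1.
b: does not force it — b ⊮ (p1 ∨ p2) → ¬p1: at the accessible world c, c ⊩ p1 ∨ p2 but c ⊮ ¬p1.
c: does not force it.
d: does not force it.
Worlds forcing the formula: { }.

0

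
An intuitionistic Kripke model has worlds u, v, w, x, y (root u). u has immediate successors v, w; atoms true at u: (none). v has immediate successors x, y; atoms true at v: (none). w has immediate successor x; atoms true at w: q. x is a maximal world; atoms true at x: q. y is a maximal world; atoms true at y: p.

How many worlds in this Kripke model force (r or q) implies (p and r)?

u: does not force it — u does not force (r or q) implies (p and r): at the accessible world w, w forces r or q but w does not force p and r.
v: does not force it.
w: does not force it.
x: does not force it.
y: forces it.
Worlds forcing the formula: {y}.

1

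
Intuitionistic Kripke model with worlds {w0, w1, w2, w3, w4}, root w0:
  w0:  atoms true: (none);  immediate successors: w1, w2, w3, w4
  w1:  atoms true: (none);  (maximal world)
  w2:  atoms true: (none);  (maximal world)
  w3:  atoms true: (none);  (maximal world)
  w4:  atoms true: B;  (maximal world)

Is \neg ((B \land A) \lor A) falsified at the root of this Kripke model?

No

w0 \Vdash \neg ((B \land A) \lor A): no world accessible from w0 forces (B \land A) \lor A.
So the root w0 forces \neg ((B \land A) \lor A); the model is not a countermodel.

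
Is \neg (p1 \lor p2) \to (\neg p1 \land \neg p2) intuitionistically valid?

Yes

This is a constructively valid De Morgan direction (negated disjunction to conjunction of negations), which is intuitionistically derivable.
From \neg (p1 \lor p2): if p1 held then p1 \lor p2 would, contradiction — so \neg p1; similarly \neg p2.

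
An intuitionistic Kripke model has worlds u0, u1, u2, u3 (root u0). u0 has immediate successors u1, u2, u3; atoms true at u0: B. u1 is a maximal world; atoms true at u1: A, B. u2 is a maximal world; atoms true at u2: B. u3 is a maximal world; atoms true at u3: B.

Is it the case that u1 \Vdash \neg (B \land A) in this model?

u1 \nVdash \neg (B \land A) since u1 is accessible from u1 and u1 \Vdash B \land A.
u1 \Vdash B \land A since u1 forces both conjuncts.

No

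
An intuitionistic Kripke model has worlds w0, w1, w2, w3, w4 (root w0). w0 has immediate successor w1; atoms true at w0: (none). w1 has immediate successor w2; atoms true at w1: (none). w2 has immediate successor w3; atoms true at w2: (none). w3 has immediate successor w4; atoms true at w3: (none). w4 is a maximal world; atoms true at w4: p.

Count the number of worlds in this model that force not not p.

w0: forces it.
w1: forces it.
w2: forces it.
w3: forces it.
w4: forces it.
Worlds forcing the formula: {w0, w1, w2, w3, w4}.

5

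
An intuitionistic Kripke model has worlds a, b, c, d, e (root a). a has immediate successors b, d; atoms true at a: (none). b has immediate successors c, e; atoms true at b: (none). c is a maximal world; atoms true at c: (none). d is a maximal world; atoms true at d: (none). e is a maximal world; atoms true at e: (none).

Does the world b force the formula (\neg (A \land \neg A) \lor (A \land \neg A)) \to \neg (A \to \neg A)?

No

b \nVdash (\neg (A \land \neg A) \lor (A \land \neg A)) \to \neg (A \to \neg A): already at b itself, b \Vdash \neg (A \land \neg A) \lor (A \land \neg A) but b \nVdash \neg (A \to \neg A).
b \nVdash \neg (A \to \neg A) since b is accessible from b and b \Vdash A \to \neg A.
b \Vdash A \to \neg A vacuously: no world accessible from b forces the antecedent A.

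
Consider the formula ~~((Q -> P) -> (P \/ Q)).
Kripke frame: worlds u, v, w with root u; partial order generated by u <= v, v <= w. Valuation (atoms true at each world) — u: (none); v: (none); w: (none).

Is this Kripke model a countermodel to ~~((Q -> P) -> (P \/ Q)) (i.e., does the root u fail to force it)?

u ||-/- ~~((Q -> P) -> (P \/ Q)) since u is accessible from u and u ||- ~((Q -> P) -> (P \/ Q)).
u ||- ~((Q -> P) -> (P \/ Q)): no world accessible from u forces (Q -> P) -> (P \/ Q).
So the root u does not force ~~((Q -> P) -> (P \/ Q)); the model is a countermodel.

Yes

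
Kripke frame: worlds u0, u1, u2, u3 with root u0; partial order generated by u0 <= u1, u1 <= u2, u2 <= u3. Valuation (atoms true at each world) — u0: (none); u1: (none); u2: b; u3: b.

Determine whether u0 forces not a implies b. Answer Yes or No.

u0 does not force not a implies b: already at u0 itself, u0 forces not a but u0 does not force b.
u0 lacks atom b, so u0 does not force b.

No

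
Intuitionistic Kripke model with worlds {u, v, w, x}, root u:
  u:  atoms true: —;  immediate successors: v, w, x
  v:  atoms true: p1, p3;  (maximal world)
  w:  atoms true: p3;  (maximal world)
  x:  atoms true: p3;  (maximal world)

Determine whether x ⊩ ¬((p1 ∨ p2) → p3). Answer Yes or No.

x ⊮ ¬((p1 ∨ p2) → p3) since x is accessible from x and x ⊩ (p1 ∨ p2) → p3.
x ⊩ (p1 ∨ p2) → p3 vacuously: no world accessible from x forces the antecedent p1 ∨ p2.

No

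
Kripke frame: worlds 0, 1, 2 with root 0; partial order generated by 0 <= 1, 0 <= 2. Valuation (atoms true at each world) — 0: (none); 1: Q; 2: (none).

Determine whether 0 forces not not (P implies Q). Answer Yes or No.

Yes

0 forces not not (P implies Q): no world accessible from 0 forces not (P implies Q).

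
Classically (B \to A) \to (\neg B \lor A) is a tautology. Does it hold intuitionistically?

No

This is the material-implication-as-disjunction principle, which is not intuitionistically valid.
A Kripke countermodel: worlds u, v; order generated by u \le v; atoms true at each world — u:{}; v:{A,B}.
u \nVdash (B \to A) \to (\neg B \lor A): already at u itself, u \Vdash B \to A but u \nVdash \neg B \lor A.
u \nVdash \neg B \lor A: neither disjunct is forced at u.
u \nVdash \neg B since v is accessible from u and v \Vdash B.
So the root u does not force the formula.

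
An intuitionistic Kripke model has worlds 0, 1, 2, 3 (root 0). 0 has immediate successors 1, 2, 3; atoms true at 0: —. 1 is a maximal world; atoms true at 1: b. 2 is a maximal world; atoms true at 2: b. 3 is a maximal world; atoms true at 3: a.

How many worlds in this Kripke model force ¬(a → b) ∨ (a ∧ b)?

1

0: does not force it — 0 ⊮ ¬(a → b) ∨ (a ∧ b): neither disjunct is forced at 0.
1: does not force it — 1 ⊮ ¬(a → b) ∨ (a ∧ b): neither disjunct is forced at 1.
2: does not force it — 2 ⊮ ¬(a → b) ∨ (a ∧ b): neither disjunct is forced at 2.
3: forces it.
Worlds forcing the formula: {3}.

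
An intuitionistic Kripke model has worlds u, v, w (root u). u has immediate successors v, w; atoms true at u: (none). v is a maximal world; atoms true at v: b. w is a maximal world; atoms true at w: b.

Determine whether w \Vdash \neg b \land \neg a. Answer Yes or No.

w \nVdash \neg b \land \neg a since w fails \neg b.

No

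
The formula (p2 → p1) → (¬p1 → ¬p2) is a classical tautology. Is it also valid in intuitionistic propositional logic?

This is the forward direction of contraposition, which is intuitionistically derivable.
Assume p2 → p1 and ¬p1. If p2 held then p1 would follow, contradicting ¬p1; so ¬p2.

Yes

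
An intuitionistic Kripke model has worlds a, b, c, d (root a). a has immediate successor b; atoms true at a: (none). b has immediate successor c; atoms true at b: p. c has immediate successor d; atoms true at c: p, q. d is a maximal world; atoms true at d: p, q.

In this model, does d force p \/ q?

Yes

d ||- p \/ q via the disjunct p.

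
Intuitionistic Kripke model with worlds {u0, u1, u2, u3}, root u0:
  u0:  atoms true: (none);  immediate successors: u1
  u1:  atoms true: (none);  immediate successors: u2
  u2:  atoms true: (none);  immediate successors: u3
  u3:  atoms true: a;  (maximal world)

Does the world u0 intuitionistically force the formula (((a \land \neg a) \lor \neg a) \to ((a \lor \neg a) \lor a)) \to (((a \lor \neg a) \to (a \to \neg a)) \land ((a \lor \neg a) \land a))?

u0 \nVdash (((a \land \neg a) \lor \neg a) \to ((a \lor \neg a) \lor a)) \to (((a \lor \neg a) \to (a \to \neg a)) \land ((a \lor \neg a) \land a)): already at u0 itself, u0 \Vdash ((a \land \neg a) \lor \neg a) \to ((a \lor \neg a) \lor a) but u0 \nVdash ((a \lor \neg a) \to (a \to \neg a)) \land ((a \lor \neg a) \land a).
u0 \nVdash ((a \lor \neg a) \to (a \to \neg a)) \land ((a \lor \neg a) \land a) since u0 fails (a \lor \neg a) \to (a \to \neg a).

No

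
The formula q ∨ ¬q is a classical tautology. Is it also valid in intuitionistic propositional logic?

No

This is the law of excluded middle, which is not intuitionistically valid.
A Kripke countermodel: worlds u0, u1; order generated by u0 ≤ u1; atoms true at each world — u0:{}; u1:{q}.
u0 ⊮ q ∨ ¬q: neither disjunct is forced at u0.
u0 lacks atom q, so u0 ⊮ q.
So the root u0 does not force the formula.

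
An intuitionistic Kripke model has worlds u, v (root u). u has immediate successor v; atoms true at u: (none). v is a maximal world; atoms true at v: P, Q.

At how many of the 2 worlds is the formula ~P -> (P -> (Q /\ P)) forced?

2

u: forces it.
v: forces it.
Worlds forcing the formula: {u, v}.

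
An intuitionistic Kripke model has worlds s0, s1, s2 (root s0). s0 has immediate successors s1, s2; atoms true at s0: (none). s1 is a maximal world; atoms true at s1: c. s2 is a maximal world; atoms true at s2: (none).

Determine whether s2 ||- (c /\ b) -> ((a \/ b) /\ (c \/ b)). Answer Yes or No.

s2 ||- (c /\ b) -> ((a \/ b) /\ (c \/ b)) vacuously: no world accessible from s2 forces the antecedent c /\ b.

Yes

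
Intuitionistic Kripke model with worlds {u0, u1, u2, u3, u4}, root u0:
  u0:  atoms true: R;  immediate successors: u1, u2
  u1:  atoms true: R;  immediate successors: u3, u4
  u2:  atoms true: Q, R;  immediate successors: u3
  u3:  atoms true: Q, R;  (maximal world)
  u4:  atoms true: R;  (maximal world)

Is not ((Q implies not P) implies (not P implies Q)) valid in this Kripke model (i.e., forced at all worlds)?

Not every world: u0 does not force not ((Q implies not P) implies (not P implies Q)).
u0 does not force not ((Q implies not P) implies (not P implies Q)) since u2 is accessible from u0 and u2 forces (Q implies not P) implies (not P implies Q).
u2 forces (Q implies not P) implies (not P implies Q): every world accessible from u2 that forces Q implies not P (namely u2, u3) also forces not P implies Q.

No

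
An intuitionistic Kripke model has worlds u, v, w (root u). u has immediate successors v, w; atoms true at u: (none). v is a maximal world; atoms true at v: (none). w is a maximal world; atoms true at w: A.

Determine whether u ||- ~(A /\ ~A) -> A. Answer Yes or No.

No

u ||-/- ~(A /\ ~A) -> A: already at u itself, u ||- ~(A /\ ~A) but u ||-/- A.
u lacks atom A, so u ||-/- A.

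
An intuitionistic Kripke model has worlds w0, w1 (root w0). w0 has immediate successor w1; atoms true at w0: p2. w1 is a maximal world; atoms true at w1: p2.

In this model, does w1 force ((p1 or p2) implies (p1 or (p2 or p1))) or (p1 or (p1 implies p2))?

w1 forces ((p1 or p2) implies (p1 or (p2 or p1))) or (p1 or (p1 implies p2)) via the disjunct (p1 or p2) implies (p1 or (p2 or p1)).

Yes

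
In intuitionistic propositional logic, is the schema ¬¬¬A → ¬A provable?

Yes

This is triple-negation reduction, which is intuitionistically derivable.
Assume ¬¬¬A and suppose A. Then ¬¬A (double-negation introduction), contradicting ¬¬¬A. So ¬A.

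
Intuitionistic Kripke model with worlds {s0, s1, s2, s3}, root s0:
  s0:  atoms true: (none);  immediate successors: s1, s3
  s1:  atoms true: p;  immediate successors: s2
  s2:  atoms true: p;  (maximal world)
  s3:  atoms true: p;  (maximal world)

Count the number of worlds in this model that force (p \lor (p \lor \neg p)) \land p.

3

s0: does not force it — s0 \nVdash (p \lor (p \lor \neg p)) \land p since s0 fails p \lor (p \lor \neg p).
s1: forces it.
s2: forces it.
s3: forces it.
Worlds forcing the formula: {s1, s2, s3}.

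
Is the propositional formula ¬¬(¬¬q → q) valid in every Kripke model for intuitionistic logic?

This is the double negation of double-negation elimination, which is intuitionistically derivable.
By Glivenko's theorem the double negation of any classical propositional tautology is intuitionistically provable; ¬¬q → q is classically a tautology.

Yes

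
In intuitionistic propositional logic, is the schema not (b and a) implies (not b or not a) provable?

No

This is the constructively invalid direction of De Morgan's law for conjunction, which is not intuitionistically valid.
A Kripke countermodel: worlds 0, 1, 2; order generated by 0 <= 1, 0 <= 2; atoms true at each world — 0:{}; 1:{b}; 2:{a}.
0 does not force not (b and a) implies (not b or not a): already at 0 itself, 0 forces not (b and a) but 0 does not force not b or not a.
0 does not force not b or not a: neither disjunct is forced at 0.
0 does not force not b since 1 is accessible from 0 and 1 forces b.
So the root 0 does not force the formula.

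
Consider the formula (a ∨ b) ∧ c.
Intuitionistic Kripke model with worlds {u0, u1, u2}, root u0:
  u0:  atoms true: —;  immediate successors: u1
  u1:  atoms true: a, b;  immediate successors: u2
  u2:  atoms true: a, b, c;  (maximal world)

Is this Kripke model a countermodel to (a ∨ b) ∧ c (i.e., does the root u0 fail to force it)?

Yes

u0 ⊮ (a ∨ b) ∧ c since u0 fails a ∨ b.
So the root u0 does not force (a ∨ b) ∧ c; the model is a countermodel.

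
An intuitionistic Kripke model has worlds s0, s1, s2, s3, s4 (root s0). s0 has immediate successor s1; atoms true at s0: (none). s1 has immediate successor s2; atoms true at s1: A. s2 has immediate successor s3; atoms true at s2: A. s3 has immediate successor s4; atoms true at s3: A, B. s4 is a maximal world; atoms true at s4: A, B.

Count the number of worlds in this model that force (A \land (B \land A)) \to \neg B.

0

s0: does not force it — s0 \nVdash (A \land (B \land A)) \to \neg B: at the accessible world s3, s3 \Vdash A \land (B \land A) but s3 \nVdash \neg B.
s1: does not force it — s1 \nVdash (A \land (B \land A)) \to \neg B: at the accessible world s3, s3 \Vdash A \land (B \land A) but s3 \nVdash \neg B.
s2: does not force it — s2 \nVdash (A \land (B \land A)) \to \neg B: at the accessible world s3, s3 \Vdash A \land (B \land A) but s3 \nVdash \neg B.
s3: does not force it.
s4: does not force it.
Worlds forcing the formula: { }.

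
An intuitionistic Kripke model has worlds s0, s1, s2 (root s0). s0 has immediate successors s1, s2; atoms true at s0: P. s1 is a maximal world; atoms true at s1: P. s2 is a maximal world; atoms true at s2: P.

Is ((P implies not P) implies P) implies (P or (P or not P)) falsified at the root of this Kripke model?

No

s0 forces ((P implies not P) implies P) implies (P or (P or not P)): every world accessible from s0 that forces (P implies not P) implies P (namely s0, s1, s2) also forces P or (P or not P).
So the root s0 forces ((P implies not P) implies P) implies (P or (P or not P)); the model is not a countermodel.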